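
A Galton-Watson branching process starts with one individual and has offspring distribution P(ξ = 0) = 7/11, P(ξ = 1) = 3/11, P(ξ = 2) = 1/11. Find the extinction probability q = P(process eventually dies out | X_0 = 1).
q = 1

Mean offspring μ = 0·7/11 + 1·3/11 + 2·1/11 = 5/11 ≤ 1. For μ ≤ 1 with offspring not concentrated at 1, the Galton-Watson process goes extinct almost surely, so q = 1.
(Algebraic check: The pgf is f(s) = 7/11 + 3/11·s + 1/11·s². The extinction probability q is the smallest fixed point of f in [0, 1]. Setting s = f(s):
  1/11·s² + (3/11 − 1)·s + 7/11 = 0
  1/11·s² − (7/11 + 1/11)·s + 7/11 = 0
which factors as (s − 1)·(1/11·s − 7/11) = 0, giving roots s = 1 and s = (7/11)/(1/11) = 7. Since 7 ≥ 1, the smallest root in [0, 1] is s = 1.)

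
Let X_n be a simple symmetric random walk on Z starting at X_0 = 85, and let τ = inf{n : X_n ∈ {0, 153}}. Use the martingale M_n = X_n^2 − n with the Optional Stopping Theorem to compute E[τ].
E[τ] = 5780

M_n = X_n^2 − n is a martingale (since E[X_{n+1}^2 | F_n] = X_n^2 + 1). By OST (τ has finite mean in a bounded region), E[M_τ] = E[M_0] = X_0^2 − 0 = 85^2 = 7225. Also E[M_τ] = E[X_τ^2] − E[τ]. The walk exits at 0 or 153, with P(hit 153 first) = 85/153, so E[X_τ^2] = 153^2 · 85/153 + 0 = 13005. Thus E[τ] = E[X_τ^2] − E[M_τ] = 13005 − 7225 = 5780 = 85(153 − 85) = 5780.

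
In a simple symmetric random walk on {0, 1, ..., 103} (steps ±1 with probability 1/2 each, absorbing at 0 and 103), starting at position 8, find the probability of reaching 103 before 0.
P(hit 103 before 0) = 8/103

Let u_k = P(hit 103 before 0 | start at k). Then u_0 = 0, u_103 = 1, and u_k = u_{k-1}/2 + u_{k+1}/2 for 1 ≤ k ≤ 102. This harmonic recurrence is solved by u_k = k/103, giving u_8 = 8/103.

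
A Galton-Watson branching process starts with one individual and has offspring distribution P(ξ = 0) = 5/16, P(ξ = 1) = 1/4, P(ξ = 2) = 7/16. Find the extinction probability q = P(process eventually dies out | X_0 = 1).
q = 5/7

The pgf is f(s) = 5/16 + 1/4·s + 7/16·s². The extinction probability q is the smallest fixed point of f in [0, 1]. Setting s = f(s):
  7/16·s² + (1/4 − 1)·s + 5/16 = 0
  7/16·s² − (5/16 + 7/16)·s + 5/16 = 0
which factors as (s − 1)·(7/16·s − 5/16) = 0, giving roots s = 1 and s = (5/16)/(7/16) = 5/7.
Mean offspring μ = 1/4 + 2·7/16 = 9/8 > 1 (supercritical), so q < 1. The extinction probability is the smaller root: q = (5/16)/(7/16) = 5/7.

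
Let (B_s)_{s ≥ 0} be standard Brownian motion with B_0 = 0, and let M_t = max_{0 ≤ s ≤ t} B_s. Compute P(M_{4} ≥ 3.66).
P(M_{4} ≥ 3.66) = 2·P(B_{4} ≥ 3.66) = 2(1 − Φ(3.66/√4)) ≈ 0.0672

By the reflection principle for Brownian motion, P(M_t ≥ a) = 2 · P(B_t ≥ a) for a ≥ 0. Since B_t ~ N(0, t), P(B_t ≥ 3.66) = 1 − Φ(3.66/√t) = 1 − Φ(3.66/√4) = 1 − Φ(1.8300). So
  P(M_{4} ≥ 3.66) = 2(1 − Φ(1.8300)) ≈ 0.0672.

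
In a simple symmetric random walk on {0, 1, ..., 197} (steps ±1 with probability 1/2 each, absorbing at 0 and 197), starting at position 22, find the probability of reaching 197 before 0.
P(hit 197 before 0) = 22/197

Let u_k = P(hit 197 before 0 | start at k). Then u_0 = 0, u_197 = 1, and u_k = u_{k-1}/2 + u_{k+1}/2 for 1 ≤ k ≤ 196. This harmonic recurrence is solved by u_k = k/197, giving u_22 = 22/197.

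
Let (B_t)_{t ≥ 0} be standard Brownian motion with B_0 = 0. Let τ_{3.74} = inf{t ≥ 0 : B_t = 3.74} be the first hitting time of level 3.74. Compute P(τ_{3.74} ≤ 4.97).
P(τ_{3.74} ≤ 4.97) = 2(1 − Φ(3.74/√4.97)) = 2(1 − Φ(1.6776)) ≈ 0.0934

By the reflection principle for standard BM, P(τ_b ≤ t) = 2 · P(B_t ≥ b). Since B_t ~ N(0, t), P(B_t ≥ 3.74) = 1 − Φ(3.74/√t) = 1 − Φ(3.74/√4.97) = 1 − Φ(1.6776) ≈ 0.04671. Doubling: P(τ_{3.74} ≤ 4.97) ≈ 2 · 0.04671 = 0.09342 ≈ 0.0934.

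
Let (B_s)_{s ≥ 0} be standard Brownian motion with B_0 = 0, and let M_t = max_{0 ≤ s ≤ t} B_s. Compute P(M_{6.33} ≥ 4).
P(M_{6.33} ≥ 4) = 2·P(B_{6.33} ≥ 4) = 2(1 − Φ(4/√6.33)) ≈ 0.1119

By the reflection principle for Brownian motion, P(M_t ≥ a) = 2 · P(B_t ≥ a) for a ≥ 0. Since B_t ~ N(0, t), P(B_t ≥ 4) = 1 − Φ(4/√t) = 1 − Φ(4/√6.33) = 1 − Φ(1.5899). So
  P(M_{6.33} ≥ 4) = 2(1 − Φ(1.5899)) ≈ 0.1119.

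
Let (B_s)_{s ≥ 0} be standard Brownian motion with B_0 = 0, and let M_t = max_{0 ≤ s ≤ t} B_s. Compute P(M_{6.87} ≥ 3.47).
P(M_{6.87} ≥ 3.47) = 2·P(B_{6.87} ≥ 3.47) = 2(1 − Φ(3.47/√6.87)) ≈ 0.1855

By the reflection principle for Brownian motion, P(M_t ≥ a) = 2 · P(B_t ≥ a) for a ≥ 0. Since B_t ~ N(0, t), P(B_t ≥ 3.47) = 1 − Φ(3.47/√t) = 1 − Φ(3.47/√6.87) = 1 − Φ(1.3239). So
  P(M_{6.87} ≥ 3.47) = 2(1 − Φ(1.3239)) ≈ 0.1855.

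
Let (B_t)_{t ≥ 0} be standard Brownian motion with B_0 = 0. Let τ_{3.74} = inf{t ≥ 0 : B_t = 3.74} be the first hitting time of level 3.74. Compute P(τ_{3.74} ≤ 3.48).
P(τ_{3.74} ≤ 3.48) = 2(1 − Φ(3.74/√3.48)) = 2(1 − Φ(2.0049)) ≈ 0.0450

By the reflection principle for standard BM, P(τ_b ≤ t) = 2 · P(B_t ≥ b). Since B_t ~ N(0, t), P(B_t ≥ 3.74) = 1 − Φ(3.74/√t) = 1 − Φ(3.74/√3.48) = 1 − Φ(2.0049) ≈ 0.02249. Doubling: P(τ_{3.74} ≤ 3.48) ≈ 2 · 0.02249 = 0.04498 ≈ 0.0450.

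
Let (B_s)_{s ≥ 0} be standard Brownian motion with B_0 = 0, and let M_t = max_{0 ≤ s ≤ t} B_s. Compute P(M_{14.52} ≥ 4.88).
P(M_{14.52} ≥ 4.88) = 2·P(B_{14.52} ≥ 4.88) = 2(1 − Φ(4.88/√14.52)) ≈ 0.2003

By the reflection principle for Brownian motion, P(M_t ≥ a) = 2 · P(B_t ≥ a) for a ≥ 0. Since B_t ~ N(0, t), P(B_t ≥ 4.88) = 1 − Φ(4.88/√t) = 1 − Φ(4.88/√14.52) = 1 − Φ(1.2807). So
  P(M_{14.52} ≥ 4.88) = 2(1 − Φ(1.2807)) ≈ 0.2003.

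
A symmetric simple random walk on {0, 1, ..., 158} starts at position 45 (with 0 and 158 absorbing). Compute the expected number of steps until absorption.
E[τ | X_0 = 45] = 5085

Let v_k = E[τ | X_0 = k]. Boundary: v_0 = v_158 = 0. Recurrence: v_k = 1 + (v_{k-1} + v_{k+1})/2 for 1 ≤ k ≤ 157. The particular solution to v_k − (v_{k-1} + v_{k+1})/2 = 1 is v_k = −k^2. Adding homogeneous solution A + B k and matching boundaries gives v_k = k (158 − k). Substituting k = 45: v_45 = 45 · 113 = 5085.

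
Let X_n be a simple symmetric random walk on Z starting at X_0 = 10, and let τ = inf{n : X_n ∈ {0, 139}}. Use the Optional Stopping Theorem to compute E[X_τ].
E[X_τ] = 10

X_n is a martingale and τ is a bounded-mean stopping time (indeed τ is finite a.s. with bounded expectation since the walk is in a bounded region). By the OST, E[X_τ] = E[X_0] = 10. Equivalently: E[X_τ] = 139 · P(hit 139 first) + 0 · P(hit 0 first) = 139 · (10/139) = 10.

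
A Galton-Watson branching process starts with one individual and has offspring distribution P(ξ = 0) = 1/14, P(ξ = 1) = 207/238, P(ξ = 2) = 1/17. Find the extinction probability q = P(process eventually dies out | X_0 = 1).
q = 1

Mean offspring μ = 0·1/14 + 1·207/238 + 2·1/17 = 235/238 ≤ 1. For μ ≤ 1 with offspring not concentrated at 1, the Galton-Watson process goes extinct almost surely, so q = 1.
(Algebraic check: The pgf is f(s) = 1/14 + 207/238·s + 1/17·s². The extinction probability q is the smallest fixed point of f in [0, 1]. Setting s = f(s):
  1/17·s² + (207/238 − 1)·s + 1/14 = 0
  1/17·s² − (1/14 + 1/17)·s + 1/14 = 0
which factors as (s − 1)·(1/17·s − 1/14) = 0, giving roots s = 1 and s = (1/14)/(1/17) = 17/14. Since 17/14 ≥ 1, the smallest root in [0, 1] is s = 1.)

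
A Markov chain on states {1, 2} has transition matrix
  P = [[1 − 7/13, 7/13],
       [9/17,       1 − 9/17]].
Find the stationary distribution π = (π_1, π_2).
π_1 = 117/236, π_2 = 119/236

Solve πP = π with π_1 + π_2 = 1. From πP = π: π_1 · (1 − 7/13) + π_2 · 9/17 = π_1 ⇒ π_2 · 9/17 = π_1 · 7/13 ⇒ π_2/π_1 = (7/13)/(9/17) = 119/117. Together with π_1 + π_2 = 1:
  π_1 = (9/17)/(7/13 + 9/17) = (9/17)/(236/221) = 117/236,
  π_2 = (7/13)/(7/13 + 9/17) = (7/13)/(236/221) = 119/236.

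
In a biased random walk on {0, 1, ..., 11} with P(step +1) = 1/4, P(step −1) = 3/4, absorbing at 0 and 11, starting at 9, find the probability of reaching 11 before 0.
P(hit 11 before 0) = (1 − (3)^9) / (1 − (3)^11) = 9841/88573

Let u_k denote P(reach 11 before 0 | start at k). Boundary: u_0 = 0, u_11 = 1. Recurrence: u_k = 1/4·u_{k+1} + 3/4·u_{k-1} for 1 ≤ k ≤ 10. Try u_k = A + B·r^k with r = q/p = (3/4)/(1/4) = 3. Substitution satisfies the recurrence; boundary conditions give:
  u_k = (1 − r^k) / (1 − r^N) = (1 − (3)^9) / (1 − (3)^11) = 9841/88573.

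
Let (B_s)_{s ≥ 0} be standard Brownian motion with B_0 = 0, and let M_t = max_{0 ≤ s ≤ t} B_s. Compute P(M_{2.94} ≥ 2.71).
P(M_{2.94} ≥ 2.71) = 2·P(B_{2.94} ≥ 2.71) = 2(1 − Φ(2.71/√2.94)) ≈ 0.1140

By the reflection principle for Brownian motion, P(M_t ≥ a) = 2 · P(B_t ≥ a) for a ≥ 0. Since B_t ~ N(0, t), P(B_t ≥ 2.71) = 1 − Φ(2.71/√t) = 1 − Φ(2.71/√2.94) = 1 − Φ(1.5805). So
  P(M_{2.94} ≥ 2.71) = 2(1 − Φ(1.5805)) ≈ 0.1140.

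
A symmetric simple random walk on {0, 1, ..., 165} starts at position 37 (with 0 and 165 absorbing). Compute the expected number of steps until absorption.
E[τ | X_0 = 37] = 4736

Let v_k = E[τ | X_0 = k]. Boundary: v_0 = v_165 = 0. Recurrence: v_k = 1 + (v_{k-1} + v_{k+1})/2 for 1 ≤ k ≤ 164. The particular solution to v_k − (v_{k-1} + v_{k+1})/2 = 1 is v_k = −k^2. Adding homogeneous solution A + B k and matching boundaries gives v_k = k (165 − k). Substituting k = 37: v_37 = 37 · 128 = 4736.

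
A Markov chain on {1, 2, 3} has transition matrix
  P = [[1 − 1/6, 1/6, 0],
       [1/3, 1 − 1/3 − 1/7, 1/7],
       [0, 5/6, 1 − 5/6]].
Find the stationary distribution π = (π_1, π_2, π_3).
π = (70/111, 35/111, 2/37)

This is a birth-death chain on three states, which satisfies detailed balance: π_1 · P_{12} = π_2 · P_{21} and π_2 · P_{23} = π_3 · P_{32}.
From π_1 · 1/6 = π_2 · 1/3: π_2/π_1 = (1/6)/(1/3) = 1/2.
From π_2 · 1/7 = π_3 · 5/6: π_3/π_2 = (1/7)/(5/6) = 6/35.
Take π_1 proportional to 1; then unnormalized π = (1, 1/2, 3/35). Normalize by dividing by the sum 111/70:
  π = (70/111, 35/111, 2/37).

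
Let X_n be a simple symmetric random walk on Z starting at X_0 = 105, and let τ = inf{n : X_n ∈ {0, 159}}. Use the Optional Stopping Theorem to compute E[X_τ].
E[X_τ] = 105

X_n is a martingale and τ is a bounded-mean stopping time (indeed τ is finite a.s. with bounded expectation since the walk is in a bounded region). By the OST, E[X_τ] = E[X_0] = 105. Equivalently: E[X_τ] = 159 · P(hit 159 first) + 0 · P(hit 0 first) = 159 · (105/159) = 105.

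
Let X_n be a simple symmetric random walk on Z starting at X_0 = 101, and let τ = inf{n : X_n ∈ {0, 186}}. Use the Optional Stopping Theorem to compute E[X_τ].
E[X_τ] = 101

X_n is a martingale and τ is a bounded-mean stopping time (indeed τ is finite a.s. with bounded expectation since the walk is in a bounded region). By the OST, E[X_τ] = E[X_0] = 101. Equivalently: E[X_τ] = 186 · P(hit 186 first) + 0 · P(hit 0 first) = 186 · (101/186) = 101.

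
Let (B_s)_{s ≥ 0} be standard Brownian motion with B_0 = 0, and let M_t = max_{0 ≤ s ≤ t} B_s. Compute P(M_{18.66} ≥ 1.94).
P(M_{18.66} ≥ 1.94) = 2·P(B_{18.66} ≥ 1.94) = 2(1 − Φ(1.94/√18.66)) ≈ 0.6534

By the reflection principle for Brownian motion, P(M_t ≥ a) = 2 · P(B_t ≥ a) for a ≥ 0. Since B_t ~ N(0, t), P(B_t ≥ 1.94) = 1 − Φ(1.94/√t) = 1 − Φ(1.94/√18.66) = 1 − Φ(0.4491). So
  P(M_{18.66} ≥ 1.94) = 2(1 − Φ(0.4491)) ≈ 0.6534.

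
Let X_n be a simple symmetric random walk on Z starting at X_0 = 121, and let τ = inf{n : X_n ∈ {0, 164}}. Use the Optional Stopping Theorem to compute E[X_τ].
E[X_τ] = 121

X_n is a martingale and τ is a bounded-mean stopping time (indeed τ is finite a.s. with bounded expectation since the walk is in a bounded region). By the OST, E[X_τ] = E[X_0] = 121. Equivalently: E[X_τ] = 164 · P(hit 164 first) + 0 · P(hit 0 first) = 164 · (121/164) = 121.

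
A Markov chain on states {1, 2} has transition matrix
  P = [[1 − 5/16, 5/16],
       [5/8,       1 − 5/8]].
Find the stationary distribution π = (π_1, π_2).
π_1 = 2/3, π_2 = 1/3

Solve πP = π with π_1 + π_2 = 1. From πP = π: π_1 · (1 − 5/16) + π_2 · 5/8 = π_1 ⇒ π_2 · 5/8 = π_1 · 5/16 ⇒ π_2/π_1 = (5/16)/(5/8) = 1/2. Together with π_1 + π_2 = 1:
  π_1 = (5/8)/(5/16 + 5/8) = (5/8)/(15/16) = 2/3,
  π_2 = (5/16)/(5/16 + 5/8) = (5/16)/(15/16) = 1/3.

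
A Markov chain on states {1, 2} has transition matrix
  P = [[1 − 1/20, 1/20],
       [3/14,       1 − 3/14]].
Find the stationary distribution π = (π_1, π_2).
π_1 = 30/37, π_2 = 7/37

Solve πP = π with π_1 + π_2 = 1. From πP = π: π_1 · (1 − 1/20) + π_2 · 3/14 = π_1 ⇒ π_2 · 3/14 = π_1 · 1/20 ⇒ π_2/π_1 = (1/20)/(3/14) = 7/30. Together with π_1 + π_2 = 1:
  π_1 = (3/14)/(1/20 + 3/14) = (3/14)/(37/140) = 30/37,
  π_2 = (1/20)/(1/20 + 3/14) = (1/20)/(37/140) = 7/37.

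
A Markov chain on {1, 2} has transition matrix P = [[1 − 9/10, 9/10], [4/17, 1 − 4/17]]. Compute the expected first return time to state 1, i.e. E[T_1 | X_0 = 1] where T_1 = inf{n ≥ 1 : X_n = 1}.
E[T_1 | X_0 = 1] = 1/π_1 = 193/40

For an irreducible recurrent Markov chain with stationary distribution π, E[T_i | X_0 = i] = 1/π_i (Kac's formula). Here π_1 = (4/17)/(9/10 + 4/17) = (4/17)/(193/170) = 40/193, so E[T_1 | X_0 = 1] = 1/π_1 = (9/10 + 4/17)/(4/17) = (193/170)/(4/17) = 193/40.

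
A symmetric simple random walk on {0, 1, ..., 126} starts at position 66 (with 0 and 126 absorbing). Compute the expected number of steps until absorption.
E[τ | X_0 = 66] = 3960

Let v_k = E[τ | X_0 = k]. Boundary: v_0 = v_126 = 0. Recurrence: v_k = 1 + (v_{k-1} + v_{k+1})/2 for 1 ≤ k ≤ 125. The particular solution to v_k − (v_{k-1} + v_{k+1})/2 = 1 is v_k = −k^2. Adding homogeneous solution A + B k and matching boundaries gives v_k = k (126 − k). Substituting k = 66: v_66 = 66 · 60 = 3960.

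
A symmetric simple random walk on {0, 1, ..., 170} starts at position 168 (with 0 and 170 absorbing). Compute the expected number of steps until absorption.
E[τ | X_0 = 168] = 336

Let v_k = E[τ | X_0 = k]. Boundary: v_0 = v_170 = 0. Recurrence: v_k = 1 + (v_{k-1} + v_{k+1})/2 for 1 ≤ k ≤ 169. The particular solution to v_k − (v_{k-1} + v_{k+1})/2 = 1 is v_k = −k^2. Adding homogeneous solution A + B k and matching boundaries gives v_k = k (170 − k). Substituting k = 168: v_168 = 168 · 2 = 336.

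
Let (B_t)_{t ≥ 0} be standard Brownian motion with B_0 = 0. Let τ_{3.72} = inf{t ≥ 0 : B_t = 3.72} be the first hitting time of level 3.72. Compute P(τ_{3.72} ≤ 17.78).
P(τ_{3.72} ≤ 17.78) = 2(1 − Φ(3.72/√17.78)) = 2(1 − Φ(0.8822)) ≈ 0.3777

By the reflection principle for standard BM, P(τ_b ≤ t) = 2 · P(B_t ≥ b). Since B_t ~ N(0, t), P(B_t ≥ 3.72) = 1 − Φ(3.72/√t) = 1 − Φ(3.72/√17.78) = 1 − Φ(0.8822) ≈ 0.18883. Doubling: P(τ_{3.72} ≤ 17.78) ≈ 2 · 0.18883 = 0.37766 ≈ 0.3777.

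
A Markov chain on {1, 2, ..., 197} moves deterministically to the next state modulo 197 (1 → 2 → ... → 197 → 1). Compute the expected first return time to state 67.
E[T_67 | X_0 = 67] = 197

The chain cycles deterministically, so starting at state 67 it returns in exactly 197 steps. Equivalently, the stationary distribution is uniform π_j = 1/197 for every state j, so by Kac's formula E[T_67] = 1/π_67 = 197.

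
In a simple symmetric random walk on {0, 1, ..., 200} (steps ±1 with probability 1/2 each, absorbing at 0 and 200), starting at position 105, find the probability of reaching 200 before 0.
P(hit 200 before 0) = 105/200 = 21/40

Let u_k = P(hit 200 before 0 | start at k). Then u_0 = 0, u_200 = 1, and u_k = u_{k-1}/2 + u_{k+1}/2 for 1 ≤ k ≤ 199. This harmonic recurrence is solved by u_k = k/200, giving u_105 = 105/200 = 21/40.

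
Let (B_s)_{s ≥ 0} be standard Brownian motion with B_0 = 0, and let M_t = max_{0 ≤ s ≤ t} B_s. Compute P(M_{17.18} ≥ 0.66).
P(M_{17.18} ≥ 0.66) = 2·P(B_{17.18} ≥ 0.66) = 2(1 − Φ(0.66/√17.18)) ≈ 0.8735

By the reflection principle for Brownian motion, P(M_t ≥ a) = 2 · P(B_t ≥ a) for a ≥ 0. Since B_t ~ N(0, t), P(B_t ≥ 0.66) = 1 − Φ(0.66/√t) = 1 − Φ(0.66/√17.18) = 1 − Φ(0.1592). So
  P(M_{17.18} ≥ 0.66) = 2(1 − Φ(0.1592)) ≈ 0.8735.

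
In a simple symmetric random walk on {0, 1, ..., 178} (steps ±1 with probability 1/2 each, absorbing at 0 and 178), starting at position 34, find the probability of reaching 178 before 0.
P(hit 178 before 0) = 34/178 = 17/89

Let u_k = P(hit 178 before 0 | start at k). Then u_0 = 0, u_178 = 1, and u_k = u_{k-1}/2 + u_{k+1}/2 for 1 ≤ k ≤ 177. This harmonic recurrence is solved by u_k = k/178, giving u_34 = 34/178 = 17/89.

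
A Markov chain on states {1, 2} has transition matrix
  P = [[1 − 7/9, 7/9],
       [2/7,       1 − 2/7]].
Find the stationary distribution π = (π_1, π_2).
π_1 = 18/67, π_2 = 49/67

Solve πP = π with π_1 + π_2 = 1. From πP = π: π_1 · (1 − 7/9) + π_2 · 2/7 = π_1 ⇒ π_2 · 2/7 = π_1 · 7/9 ⇒ π_2/π_1 = (7/9)/(2/7) = 49/18. Together with π_1 + π_2 = 1:
  π_1 = (2/7)/(7/9 + 2/7) = (2/7)/(67/63) = 18/67,
  π_2 = (7/9)/(7/9 + 2/7) = (7/9)/(67/63) = 49/67.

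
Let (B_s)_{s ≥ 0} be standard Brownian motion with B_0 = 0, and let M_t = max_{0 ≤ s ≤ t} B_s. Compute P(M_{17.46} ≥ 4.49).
P(M_{17.46} ≥ 4.49) = 2·P(B_{17.46} ≥ 4.49) = 2(1 − Φ(4.49/√17.46)) ≈ 0.2826

By the reflection principle for Brownian motion, P(M_t ≥ a) = 2 · P(B_t ≥ a) for a ≥ 0. Since B_t ~ N(0, t), P(B_t ≥ 4.49) = 1 − Φ(4.49/√t) = 1 − Φ(4.49/√17.46) = 1 − Φ(1.0745). So
  P(M_{17.46} ≥ 4.49) = 2(1 − Φ(1.0745)) ≈ 0.2826.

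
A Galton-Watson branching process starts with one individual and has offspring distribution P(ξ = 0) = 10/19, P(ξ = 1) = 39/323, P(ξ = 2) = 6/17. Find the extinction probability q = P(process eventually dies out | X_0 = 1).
q = 1

Mean offspring μ = 0·10/19 + 1·39/323 + 2·6/17 = 267/323 ≤ 1. For μ ≤ 1 with offspring not concentrated at 1, the Galton-Watson process goes extinct almost surely, so q = 1.
(Algebraic check: The pgf is f(s) = 10/19 + 39/323·s + 6/17·s². The extinction probability q is the smallest fixed point of f in [0, 1]. Setting s = f(s):
  6/17·s² + (39/323 − 1)·s + 10/19 = 0
  6/17·s² − (10/19 + 6/17)·s + 10/19 = 0
which factors as (s − 1)·(6/17·s − 10/19) = 0, giving roots s = 1 and s = (10/19)/(6/17) = 85/57. Since 85/57 ≥ 1, the smallest root in [0, 1] is s = 1.)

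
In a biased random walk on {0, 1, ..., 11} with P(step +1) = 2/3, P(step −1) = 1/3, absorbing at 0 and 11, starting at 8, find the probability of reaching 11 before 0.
P(hit 11 before 0) = (1 − (1/2)^8) / (1 − (1/2)^11) = 2040/2047

Let u_k denote P(reach 11 before 0 | start at k). Boundary: u_0 = 0, u_11 = 1. Recurrence: u_k = 2/3·u_{k+1} + 1/3·u_{k-1} for 1 ≤ k ≤ 10. Try u_k = A + B·r^k with r = q/p = (1/3)/(2/3) = 1/2. Substitution satisfies the recurrence; boundary conditions give:
  u_k = (1 − r^k) / (1 − r^N) = (1 − (1/2)^8) / (1 − (1/2)^11) = 2040/2047.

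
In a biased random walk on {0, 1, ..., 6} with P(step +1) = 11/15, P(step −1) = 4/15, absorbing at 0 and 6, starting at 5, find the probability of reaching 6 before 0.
P(hit 6 before 0) = (1 − (4/11)^5) / (1 − (4/11)^6) = 251471/252495

Let u_k denote P(reach 6 before 0 | start at k). Boundary: u_0 = 0, u_6 = 1. Recurrence: u_k = 11/15·u_{k+1} + 4/15·u_{k-1} for 1 ≤ k ≤ 5. Try u_k = A + B·r^k with r = q/p = (4/15)/(11/15) = 4/11. Substitution satisfies the recurrence; boundary conditions give:
  u_k = (1 − r^k) / (1 − r^N) = (1 − (4/11)^5) / (1 − (4/11)^6) = 251471/252495.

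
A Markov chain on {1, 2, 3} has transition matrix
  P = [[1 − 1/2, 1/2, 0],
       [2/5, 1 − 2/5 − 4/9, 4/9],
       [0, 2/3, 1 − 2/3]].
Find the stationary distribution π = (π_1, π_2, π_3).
π = (12/37, 15/37, 10/37)

This is a birth-death chain on three states, which satisfies detailed balance: π_1 · P_{12} = π_2 · P_{21} and π_2 · P_{23} = π_3 · P_{32}.
From π_1 · 1/2 = π_2 · 2/5: π_2/π_1 = (1/2)/(2/5) = 5/4.
From π_2 · 4/9 = π_3 · 2/3: π_3/π_2 = (4/9)/(2/3) = 2/3.
Take π_1 proportional to 1; then unnormalized π = (1, 5/4, 5/6). Normalize by dividing by the sum 37/12:
  π = (12/37, 15/37, 10/37).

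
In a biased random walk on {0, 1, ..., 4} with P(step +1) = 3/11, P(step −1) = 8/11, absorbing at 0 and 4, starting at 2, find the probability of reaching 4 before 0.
P(hit 4 before 0) = (1 − (8/3)^2) / (1 − (8/3)^4) = 9/73

Let u_k denote P(reach 4 before 0 | start at k). Boundary: u_0 = 0, u_4 = 1. Recurrence: u_k = 3/11·u_{k+1} + 8/11·u_{k-1} for 1 ≤ k ≤ 3. Try u_k = A + B·r^k with r = q/p = (8/11)/(3/11) = 8/3. Substitution satisfies the recurrence; boundary conditions give:
  u_k = (1 − r^k) / (1 − r^N) = (1 − (8/3)^2) / (1 − (8/3)^4) = 9/73.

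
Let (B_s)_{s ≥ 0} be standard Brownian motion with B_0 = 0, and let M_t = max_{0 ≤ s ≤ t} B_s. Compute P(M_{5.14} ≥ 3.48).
P(M_{5.14} ≥ 3.48) = 2·P(B_{5.14} ≥ 3.48) = 2(1 − Φ(3.48/√5.14)) ≈ 0.1248

By the reflection principle for Brownian motion, P(M_t ≥ a) = 2 · P(B_t ≥ a) for a ≥ 0. Since B_t ~ N(0, t), P(B_t ≥ 3.48) = 1 − Φ(3.48/√t) = 1 − Φ(3.48/√5.14) = 1 − Φ(1.5350). So
  P(M_{5.14} ≥ 3.48) = 2(1 − Φ(1.5350)) ≈ 0.1248.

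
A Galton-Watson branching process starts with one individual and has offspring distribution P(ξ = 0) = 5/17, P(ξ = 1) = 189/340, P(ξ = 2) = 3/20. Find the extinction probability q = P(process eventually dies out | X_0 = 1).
q = 1

Mean offspring μ = 0·5/17 + 1·189/340 + 2·3/20 = 291/340 ≤ 1. For μ ≤ 1 with offspring not concentrated at 1, the Galton-Watson process goes extinct almost surely, so q = 1.
(Algebraic check: The pgf is f(s) = 5/17 + 189/340·s + 3/20·s². The extinction probability q is the smallest fixed point of f in [0, 1]. Setting s = f(s):
  3/20·s² + (189/340 − 1)·s + 5/17 = 0
  3/20·s² − (5/17 + 3/20)·s + 5/17 = 0
which factors as (s − 1)·(3/20·s − 5/17) = 0, giving roots s = 1 and s = (5/17)/(3/20) = 100/51. Since 100/51 ≥ 1, the smallest root in [0, 1] is s = 1.)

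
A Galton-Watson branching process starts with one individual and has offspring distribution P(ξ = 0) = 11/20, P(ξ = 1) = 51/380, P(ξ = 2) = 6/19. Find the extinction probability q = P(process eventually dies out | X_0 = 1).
q = 1

Mean offspring μ = 0·11/20 + 1·51/380 + 2·6/19 = 291/380 ≤ 1. For μ ≤ 1 with offspring not concentrated at 1, the Galton-Watson process goes extinct almost surely, so q = 1.
(Algebraic check: The pgf is f(s) = 11/20 + 51/380·s + 6/19·s². The extinction probability q is the smallest fixed point of f in [0, 1]. Setting s = f(s):
  6/19·s² + (51/380 − 1)·s + 11/20 = 0
  6/19·s² − (11/20 + 6/19)·s + 11/20 = 0
which factors as (s − 1)·(6/19·s − 11/20) = 0, giving roots s = 1 and s = (11/20)/(6/19) = 209/120. Since 209/120 ≥ 1, the smallest root in [0, 1] is s = 1.)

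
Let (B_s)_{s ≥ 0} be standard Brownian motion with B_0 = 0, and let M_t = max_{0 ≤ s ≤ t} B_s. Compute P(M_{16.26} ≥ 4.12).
P(M_{16.26} ≥ 4.12) = 2·P(B_{16.26} ≥ 4.12) = 2(1 − Φ(4.12/√16.26)) ≈ 0.3069

By the reflection principle for Brownian motion, P(M_t ≥ a) = 2 · P(B_t ≥ a) for a ≥ 0. Since B_t ~ N(0, t), P(B_t ≥ 4.12) = 1 − Φ(4.12/√t) = 1 − Φ(4.12/√16.26) = 1 − Φ(1.0217). So
  P(M_{16.26} ≥ 4.12) = 2(1 − Φ(1.0217)) ≈ 0.3069.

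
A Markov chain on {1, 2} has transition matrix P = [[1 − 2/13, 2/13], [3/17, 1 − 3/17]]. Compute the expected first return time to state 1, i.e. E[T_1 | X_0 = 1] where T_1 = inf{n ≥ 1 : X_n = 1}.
E[T_1 | X_0 = 1] = 1/π_1 = 73/39

For an irreducible recurrent Markov chain with stationary distribution π, E[T_i | X_0 = i] = 1/π_i (Kac's formula). Here π_1 = (3/17)/(2/13 + 3/17) = (3/17)/(73/221) = 39/73, so E[T_1 | X_0 = 1] = 1/π_1 = (2/13 + 3/17)/(3/17) = (73/221)/(3/17) = 73/39.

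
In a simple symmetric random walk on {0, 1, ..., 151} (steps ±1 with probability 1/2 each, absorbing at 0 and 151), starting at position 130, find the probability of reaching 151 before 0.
P(hit 151 before 0) = 130/151

Let u_k = P(hit 151 before 0 | start at k). Then u_0 = 0, u_151 = 1, and u_k = u_{k-1}/2 + u_{k+1}/2 for 1 ≤ k ≤ 150. This harmonic recurrence is solved by u_k = k/151, giving u_130 = 130/151.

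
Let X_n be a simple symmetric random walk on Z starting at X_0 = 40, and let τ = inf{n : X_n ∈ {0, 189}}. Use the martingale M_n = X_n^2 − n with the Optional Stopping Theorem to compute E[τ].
E[τ] = 5960

M_n = X_n^2 − n is a martingale (since E[X_{n+1}^2 | F_n] = X_n^2 + 1). By OST (τ has finite mean in a bounded region), E[M_τ] = E[M_0] = X_0^2 − 0 = 40^2 = 1600. Also E[M_τ] = E[X_τ^2] − E[τ]. The walk exits at 0 or 189, with P(hit 189 first) = 40/189, so E[X_τ^2] = 189^2 · 40/189 + 0 = 7560. Thus E[τ] = E[X_τ^2] − E[M_τ] = 7560 − 1600 = 5960 = 40(189 − 40) = 5960.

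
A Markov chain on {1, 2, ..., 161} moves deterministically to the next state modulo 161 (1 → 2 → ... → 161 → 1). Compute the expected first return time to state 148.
E[T_148 | X_0 = 148] = 161

The chain cycles deterministically, so starting at state 148 it returns in exactly 161 steps. Equivalently, the stationary distribution is uniform π_j = 1/161 for every state j, so by Kac's formula E[T_148] = 1/π_148 = 161.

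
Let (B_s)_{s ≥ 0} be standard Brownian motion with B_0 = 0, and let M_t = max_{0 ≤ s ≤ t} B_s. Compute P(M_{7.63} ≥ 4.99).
P(M_{7.63} ≥ 4.99) = 2·P(B_{7.63} ≥ 4.99) = 2(1 − Φ(4.99/√7.63)) ≈ 0.0708

By the reflection principle for Brownian motion, P(M_t ≥ a) = 2 · P(B_t ≥ a) for a ≥ 0. Since B_t ~ N(0, t), P(B_t ≥ 4.99) = 1 − Φ(4.99/√t) = 1 − Φ(4.99/√7.63) = 1 − Φ(1.8065). So
  P(M_{7.63} ≥ 4.99) = 2(1 − Φ(1.8065)) ≈ 0.0708.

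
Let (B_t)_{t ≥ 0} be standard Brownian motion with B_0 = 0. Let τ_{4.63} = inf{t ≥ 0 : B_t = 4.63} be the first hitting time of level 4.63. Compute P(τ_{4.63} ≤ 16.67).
P(τ_{4.63} ≤ 16.67) = 2(1 − Φ(4.63/√16.67)) = 2(1 − Φ(1.1340)) ≈ 0.2568

By the reflection principle for standard BM, P(τ_b ≤ t) = 2 · P(B_t ≥ b). Since B_t ~ N(0, t), P(B_t ≥ 4.63) = 1 − Φ(4.63/√t) = 1 − Φ(4.63/√16.67) = 1 − Φ(1.1340) ≈ 0.12840. Doubling: P(τ_{4.63} ≤ 16.67) ≈ 2 · 0.12840 = 0.25680 ≈ 0.2568.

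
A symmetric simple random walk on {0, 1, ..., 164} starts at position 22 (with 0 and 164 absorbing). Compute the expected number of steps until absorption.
E[τ | X_0 = 22] = 3124

Let v_k = E[τ | X_0 = k]. Boundary: v_0 = v_164 = 0. Recurrence: v_k = 1 + (v_{k-1} + v_{k+1})/2 for 1 ≤ k ≤ 163. The particular solution to v_k − (v_{k-1} + v_{k+1})/2 = 1 is v_k = −k^2. Adding homogeneous solution A + B k and matching boundaries gives v_k = k (164 − k). Substituting k = 22: v_22 = 22 · 142 = 3124.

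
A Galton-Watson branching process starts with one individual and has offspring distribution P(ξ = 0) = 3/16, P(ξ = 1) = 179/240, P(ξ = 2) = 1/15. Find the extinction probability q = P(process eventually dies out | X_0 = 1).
q = 1

Mean offspring μ = 0·3/16 + 1·179/240 + 2·1/15 = 211/240 ≤ 1. For μ ≤ 1 with offspring not concentrated at 1, the Galton-Watson process goes extinct almost surely, so q = 1.
(Algebraic check: The pgf is f(s) = 3/16 + 179/240·s + 1/15·s². The extinction probability q is the smallest fixed point of f in [0, 1]. Setting s = f(s):
  1/15·s² + (179/240 − 1)·s + 3/16 = 0
  1/15·s² − (3/16 + 1/15)·s + 3/16 = 0
which factors as (s − 1)·(1/15·s − 3/16) = 0, giving roots s = 1 and s = (3/16)/(1/15) = 45/16. Since 45/16 ≥ 1, the smallest root in [0, 1] is s = 1.)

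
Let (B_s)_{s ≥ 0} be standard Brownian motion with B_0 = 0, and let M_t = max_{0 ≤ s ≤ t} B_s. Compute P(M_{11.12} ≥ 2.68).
P(M_{11.12} ≥ 2.68) = 2·P(B_{11.12} ≥ 2.68) = 2(1 − Φ(2.68/√11.12)) ≈ 0.4216

By the reflection principle for Brownian motion, P(M_t ≥ a) = 2 · P(B_t ≥ a) for a ≥ 0. Since B_t ~ N(0, t), P(B_t ≥ 2.68) = 1 − Φ(2.68/√t) = 1 − Φ(2.68/√11.12) = 1 − Φ(0.8037). So
  P(M_{11.12} ≥ 2.68) = 2(1 − Φ(0.8037)) ≈ 0.4216.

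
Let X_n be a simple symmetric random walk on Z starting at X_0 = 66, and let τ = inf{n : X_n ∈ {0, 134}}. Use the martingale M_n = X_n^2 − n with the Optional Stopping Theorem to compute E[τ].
E[τ] = 4488

M_n = X_n^2 − n is a martingale (since E[X_{n+1}^2 | F_n] = X_n^2 + 1). By OST (τ has finite mean in a bounded region), E[M_τ] = E[M_0] = X_0^2 − 0 = 66^2 = 4356. Also E[M_τ] = E[X_τ^2] − E[τ]. The walk exits at 0 or 134, with P(hit 134 first) = 66/134, so E[X_τ^2] = 134^2 · 66/134 + 0 = 8844. Thus E[τ] = E[X_τ^2] − E[M_τ] = 8844 − 4356 = 4488 = 66(134 − 66) = 4488.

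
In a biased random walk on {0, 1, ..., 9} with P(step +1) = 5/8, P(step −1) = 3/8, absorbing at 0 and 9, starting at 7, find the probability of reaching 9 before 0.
P(hit 9 before 0) = (1 − (3/5)^7) / (1 − (3/5)^9) = 949225/966721

Let u_k denote P(reach 9 before 0 | start at k). Boundary: u_0 = 0, u_9 = 1. Recurrence: u_k = 5/8·u_{k+1} + 3/8·u_{k-1} for 1 ≤ k ≤ 8. Try u_k = A + B·r^k with r = q/p = (3/8)/(5/8) = 3/5. Substitution satisfies the recurrence; boundary conditions give:
  u_k = (1 − r^k) / (1 − r^N) = (1 − (3/5)^7) / (1 − (3/5)^9) = 949225/966721.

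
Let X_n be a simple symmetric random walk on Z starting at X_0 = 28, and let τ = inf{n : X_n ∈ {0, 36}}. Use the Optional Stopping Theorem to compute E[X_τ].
E[X_τ] = 28

X_n is a martingale and τ is a bounded-mean stopping time (indeed τ is finite a.s. with bounded expectation since the walk is in a bounded region). By the OST, E[X_τ] = E[X_0] = 28. Equivalently: E[X_τ] = 36 · P(hit 36 first) + 0 · P(hit 0 first) = 36 · (28/36) = 28.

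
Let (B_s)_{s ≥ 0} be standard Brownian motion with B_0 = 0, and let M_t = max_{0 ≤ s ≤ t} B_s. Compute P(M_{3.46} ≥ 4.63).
P(M_{3.46} ≥ 4.63) = 2·P(B_{3.46} ≥ 4.63) = 2(1 − Φ(4.63/√3.46)) ≈ 0.0128

By the reflection principle for Brownian motion, P(M_t ≥ a) = 2 · P(B_t ≥ a) for a ≥ 0. Since B_t ~ N(0, t), P(B_t ≥ 4.63) = 1 − Φ(4.63/√t) = 1 − Φ(4.63/√3.46) = 1 − Φ(2.4891). So
  P(M_{3.46} ≥ 4.63) = 2(1 − Φ(2.4891)) ≈ 0.0128.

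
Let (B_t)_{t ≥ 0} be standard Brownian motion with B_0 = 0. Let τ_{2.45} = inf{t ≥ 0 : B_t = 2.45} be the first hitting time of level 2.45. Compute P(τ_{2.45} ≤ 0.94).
P(τ_{2.45} ≤ 0.94) = 2(1 − Φ(2.45/√0.94)) = 2(1 − Φ(2.5270)) ≈ 0.0115

By the reflection principle for standard BM, P(τ_b ≤ t) = 2 · P(B_t ≥ b). Since B_t ~ N(0, t), P(B_t ≥ 2.45) = 1 − Φ(2.45/√t) = 1 − Φ(2.45/√0.94) = 1 − Φ(2.5270) ≈ 0.00575. Doubling: P(τ_{2.45} ≤ 0.94) ≈ 2 · 0.00575 = 0.01150 ≈ 0.0115.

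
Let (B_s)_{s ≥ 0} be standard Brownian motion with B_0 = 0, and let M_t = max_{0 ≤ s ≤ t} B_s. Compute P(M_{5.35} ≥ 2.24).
P(M_{5.35} ≥ 2.24) = 2·P(B_{5.35} ≥ 2.24) = 2(1 − Φ(2.24/√5.35)) ≈ 0.3328

By the reflection principle for Brownian motion, P(M_t ≥ a) = 2 · P(B_t ≥ a) for a ≥ 0. Since B_t ~ N(0, t), P(B_t ≥ 2.24) = 1 − Φ(2.24/√t) = 1 − Φ(2.24/√5.35) = 1 − Φ(0.9684). So
  P(M_{5.35} ≥ 2.24) = 2(1 − Φ(0.9684)) ≈ 0.3328.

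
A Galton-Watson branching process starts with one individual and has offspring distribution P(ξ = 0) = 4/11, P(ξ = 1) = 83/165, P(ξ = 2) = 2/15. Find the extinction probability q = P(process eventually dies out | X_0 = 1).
q = 1

Mean offspring μ = 0·4/11 + 1·83/165 + 2·2/15 = 127/165 ≤ 1. For μ ≤ 1 with offspring not concentrated at 1, the Galton-Watson process goes extinct almost surely, so q = 1.
(Algebraic check: The pgf is f(s) = 4/11 + 83/165·s + 2/15·s². The extinction probability q is the smallest fixed point of f in [0, 1]. Setting s = f(s):
  2/15·s² + (83/165 − 1)·s + 4/11 = 0
  2/15·s² − (4/11 + 2/15)·s + 4/11 = 0
which factors as (s − 1)·(2/15·s − 4/11) = 0, giving roots s = 1 and s = (4/11)/(2/15) = 30/11. Since 30/11 ≥ 1, the smallest root in [0, 1] is s = 1.)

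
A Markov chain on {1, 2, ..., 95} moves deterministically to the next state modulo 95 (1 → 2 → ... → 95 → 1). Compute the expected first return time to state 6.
E[T_6 | X_0 = 6] = 95

The chain cycles deterministically, so starting at state 6 it returns in exactly 95 steps. Equivalently, the stationary distribution is uniform π_j = 1/95 for every state j, so by Kac's formula E[T_6] = 1/π_6 = 95.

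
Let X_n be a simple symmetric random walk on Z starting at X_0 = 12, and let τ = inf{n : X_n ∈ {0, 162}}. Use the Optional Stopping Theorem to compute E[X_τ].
E[X_τ] = 12

X_n is a martingale and τ is a bounded-mean stopping time (indeed τ is finite a.s. with bounded expectation since the walk is in a bounded region). By the OST, E[X_τ] = E[X_0] = 12. Equivalently: E[X_τ] = 162 · P(hit 162 first) + 0 · P(hit 0 first) = 162 · (12/162) = 12.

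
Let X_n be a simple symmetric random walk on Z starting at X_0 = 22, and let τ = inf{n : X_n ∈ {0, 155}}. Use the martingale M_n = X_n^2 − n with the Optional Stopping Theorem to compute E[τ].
E[τ] = 2926

M_n = X_n^2 − n is a martingale (since E[X_{n+1}^2 | F_n] = X_n^2 + 1). By OST (τ has finite mean in a bounded region), E[M_τ] = E[M_0] = X_0^2 − 0 = 22^2 = 484. Also E[M_τ] = E[X_τ^2] − E[τ]. The walk exits at 0 or 155, with P(hit 155 first) = 22/155, so E[X_τ^2] = 155^2 · 22/155 + 0 = 3410. Thus E[τ] = E[X_τ^2] − E[M_τ] = 3410 − 484 = 2926 = 22(155 − 22) = 2926.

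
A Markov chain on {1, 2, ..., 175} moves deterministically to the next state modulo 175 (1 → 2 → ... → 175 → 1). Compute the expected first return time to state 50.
E[T_50 | X_0 = 50] = 175

The chain cycles deterministically, so starting at state 50 it returns in exactly 175 steps. Equivalently, the stationary distribution is uniform π_j = 1/175 for every state j, so by Kac's formula E[T_50] = 1/π_50 = 175.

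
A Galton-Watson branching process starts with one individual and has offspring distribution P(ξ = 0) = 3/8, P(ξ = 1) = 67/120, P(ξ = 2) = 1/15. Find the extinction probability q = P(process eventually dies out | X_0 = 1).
q = 1

Mean offspring μ = 0·3/8 + 1·67/120 + 2·1/15 = 83/120 ≤ 1. For μ ≤ 1 with offspring not concentrated at 1, the Galton-Watson process goes extinct almost surely, so q = 1.
(Algebraic check: The pgf is f(s) = 3/8 + 67/120·s + 1/15·s². The extinction probability q is the smallest fixed point of f in [0, 1]. Setting s = f(s):
  1/15·s² + (67/120 − 1)·s + 3/8 = 0
  1/15·s² − (3/8 + 1/15)·s + 3/8 = 0
which factors as (s − 1)·(1/15·s − 3/8) = 0, giving roots s = 1 and s = (3/8)/(1/15) = 45/8. Since 45/8 ≥ 1, the smallest root in [0, 1] is s = 1.)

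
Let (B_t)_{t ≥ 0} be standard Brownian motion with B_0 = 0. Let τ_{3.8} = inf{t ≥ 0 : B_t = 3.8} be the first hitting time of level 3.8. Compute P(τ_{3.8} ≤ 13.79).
P(τ_{3.8} ≤ 13.79) = 2(1 − Φ(3.8/√13.79)) = 2(1 − Φ(1.0233)) ≈ 0.3062

By the reflection principle for standard BM, P(τ_b ≤ t) = 2 · P(B_t ≥ b). Since B_t ~ N(0, t), P(B_t ≥ 3.8) = 1 − Φ(3.8/√t) = 1 − Φ(3.8/√13.79) = 1 − Φ(1.0233) ≈ 0.15308. Doubling: P(τ_{3.8} ≤ 13.79) ≈ 2 · 0.15308 = 0.30616 ≈ 0.3062.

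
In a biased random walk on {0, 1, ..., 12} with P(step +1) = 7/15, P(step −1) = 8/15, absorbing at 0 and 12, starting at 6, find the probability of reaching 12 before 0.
P(hit 12 before 0) = (1 − (8/7)^6) / (1 − (8/7)^12) = 117649/379793

Let u_k denote P(reach 12 before 0 | start at k). Boundary: u_0 = 0, u_12 = 1. Recurrence: u_k = 7/15·u_{k+1} + 8/15·u_{k-1} for 1 ≤ k ≤ 11. Try u_k = A + B·r^k with r = q/p = (8/15)/(7/15) = 8/7. Substitution satisfies the recurrence; boundary conditions give:
  u_k = (1 − r^k) / (1 − r^N) = (1 − (8/7)^6) / (1 − (8/7)^12) = 117649/379793.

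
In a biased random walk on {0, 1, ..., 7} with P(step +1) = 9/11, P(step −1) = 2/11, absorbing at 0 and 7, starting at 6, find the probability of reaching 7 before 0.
P(hit 7 before 0) = (1 − (2/9)^6) / (1 − (2/9)^7) = 683199/683263

Let u_k denote P(reach 7 before 0 | start at k). Boundary: u_0 = 0, u_7 = 1. Recurrence: u_k = 9/11·u_{k+1} + 2/11·u_{k-1} for 1 ≤ k ≤ 6. Try u_k = A + B·r^k with r = q/p = (2/11)/(9/11) = 2/9. Substitution satisfies the recurrence; boundary conditions give:
  u_k = (1 − r^k) / (1 − r^N) = (1 − (2/9)^6) / (1 − (2/9)^7) = 683199/683263.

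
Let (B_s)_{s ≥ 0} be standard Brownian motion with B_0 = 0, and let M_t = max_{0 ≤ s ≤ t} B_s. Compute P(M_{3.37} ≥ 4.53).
P(M_{3.37} ≥ 4.53) = 2·P(B_{3.37} ≥ 4.53) = 2(1 − Φ(4.53/√3.37)) ≈ 0.0136

By the reflection principle for Brownian motion, P(M_t ≥ a) = 2 · P(B_t ≥ a) for a ≥ 0. Since B_t ~ N(0, t), P(B_t ≥ 4.53) = 1 − Φ(4.53/√t) = 1 − Φ(4.53/√3.37) = 1 − Φ(2.4676). So
  P(M_{3.37} ≥ 4.53) = 2(1 − Φ(2.4676)) ≈ 0.0136.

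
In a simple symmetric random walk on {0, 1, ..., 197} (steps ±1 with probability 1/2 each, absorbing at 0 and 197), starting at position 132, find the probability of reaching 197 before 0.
P(hit 197 before 0) = 132/197

Let u_k = P(hit 197 before 0 | start at k). Then u_0 = 0, u_197 = 1, and u_k = u_{k-1}/2 + u_{k+1}/2 for 1 ≤ k ≤ 196. This harmonic recurrence is solved by u_k = k/197, giving u_132 = 132/197.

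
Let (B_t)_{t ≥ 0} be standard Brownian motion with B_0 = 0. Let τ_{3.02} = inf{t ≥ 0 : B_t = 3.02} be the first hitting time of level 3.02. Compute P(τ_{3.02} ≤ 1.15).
P(τ_{3.02} ≤ 1.15) = 2(1 − Φ(3.02/√1.15)) = 2(1 − Φ(2.8162)) ≈ 0.0049

By the reflection principle for standard BM, P(τ_b ≤ t) = 2 · P(B_t ≥ b). Since B_t ~ N(0, t), P(B_t ≥ 3.02) = 1 − Φ(3.02/√t) = 1 − Φ(3.02/√1.15) = 1 − Φ(2.8162) ≈ 0.00243. Doubling: P(τ_{3.02} ≤ 1.15) ≈ 2 · 0.00243 = 0.00486 ≈ 0.0049.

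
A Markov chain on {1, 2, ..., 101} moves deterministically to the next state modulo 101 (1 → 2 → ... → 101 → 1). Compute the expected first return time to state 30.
E[T_30 | X_0 = 30] = 101

The chain cycles deterministically, so starting at state 30 it returns in exactly 101 steps. Equivalently, the stationary distribution is uniform π_j = 1/101 for every state j, so by Kac's formula E[T_30] = 1/π_30 = 101.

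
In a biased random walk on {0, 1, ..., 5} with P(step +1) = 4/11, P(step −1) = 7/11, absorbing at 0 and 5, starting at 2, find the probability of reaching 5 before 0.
P(hit 5 before 0) = (1 − (7/4)^2) / (1 − (7/4)^5) = 704/5261

Let u_k denote P(reach 5 before 0 | start at k). Boundary: u_0 = 0, u_5 = 1. Recurrence: u_k = 4/11·u_{k+1} + 7/11·u_{k-1} for 1 ≤ k ≤ 4. Try u_k = A + B·r^k with r = q/p = (7/11)/(4/11) = 7/4. Substitution satisfies the recurrence; boundary conditions give:
  u_k = (1 − r^k) / (1 − r^N) = (1 − (7/4)^2) / (1 − (7/4)^5) = 704/5261.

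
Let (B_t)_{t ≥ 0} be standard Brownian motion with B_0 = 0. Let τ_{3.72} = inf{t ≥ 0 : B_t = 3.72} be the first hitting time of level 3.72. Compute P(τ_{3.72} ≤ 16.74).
P(τ_{3.72} ≤ 16.74) = 2(1 − Φ(3.72/√16.74)) = 2(1 − Φ(0.9092)) ≈ 0.3632

By the reflection principle for standard BM, P(τ_b ≤ t) = 2 · P(B_t ≥ b). Since B_t ~ N(0, t), P(B_t ≥ 3.72) = 1 − Φ(3.72/√t) = 1 − Φ(3.72/√16.74) = 1 − Φ(0.9092) ≈ 0.18162. Doubling: P(τ_{3.72} ≤ 16.74) ≈ 2 · 0.18162 = 0.36324 ≈ 0.3632.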